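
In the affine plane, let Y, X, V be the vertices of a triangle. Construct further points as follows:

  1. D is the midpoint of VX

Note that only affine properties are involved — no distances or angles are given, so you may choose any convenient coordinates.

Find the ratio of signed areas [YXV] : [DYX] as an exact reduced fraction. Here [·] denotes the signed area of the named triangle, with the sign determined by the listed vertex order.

Choose coordinates Y = (0, 0), X = (1, 0), V = (0, 1).
1. D is the midpoint of VX ⇒ D = (1/2, 1/2)
2·[YXV] = 1, 2·[DYX] = 1/2
[YXV]:[DYX] = 1:1/2 = 2

[YXV]:[DYX] = 2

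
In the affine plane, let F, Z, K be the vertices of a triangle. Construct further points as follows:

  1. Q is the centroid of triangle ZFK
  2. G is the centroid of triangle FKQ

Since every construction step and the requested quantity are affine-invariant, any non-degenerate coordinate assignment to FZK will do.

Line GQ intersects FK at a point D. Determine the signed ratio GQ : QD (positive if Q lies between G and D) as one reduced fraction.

Work in coordinates with F = (0, 0), Z = (1, 0), K = (0, 1).
1. Q is the centroid of triangle ZFK ⇒ Q = (1/3, 1/3)
2. G is the centroid of triangle FKQ ⇒ G = (1/9, 4/9)
line GQ meets FK at D = (0, 1/2)
Q = G + t·(D−G) with t = -2, so GQ:QD = -2:3

GQ:QD = -2/3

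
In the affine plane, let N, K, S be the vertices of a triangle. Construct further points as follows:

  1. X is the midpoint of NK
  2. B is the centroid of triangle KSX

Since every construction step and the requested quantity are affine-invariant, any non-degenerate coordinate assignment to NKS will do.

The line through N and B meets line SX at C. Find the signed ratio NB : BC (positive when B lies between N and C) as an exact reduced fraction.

Set N = (0, 0), K = (1, 0), S = (0, 1); any affine frame gives the same invariant.
1. X is the midpoint of NK ⇒ X = (1/2, 0)
2. B is the centroid of triangle KSX ⇒ B = (1/2, 1/3)
line NB meets SX at C = (3/8, 1/4)
B = N + t·(C−N) with t = 4/3, so NB:BC = 4/3:-1/3

NB:BC = -4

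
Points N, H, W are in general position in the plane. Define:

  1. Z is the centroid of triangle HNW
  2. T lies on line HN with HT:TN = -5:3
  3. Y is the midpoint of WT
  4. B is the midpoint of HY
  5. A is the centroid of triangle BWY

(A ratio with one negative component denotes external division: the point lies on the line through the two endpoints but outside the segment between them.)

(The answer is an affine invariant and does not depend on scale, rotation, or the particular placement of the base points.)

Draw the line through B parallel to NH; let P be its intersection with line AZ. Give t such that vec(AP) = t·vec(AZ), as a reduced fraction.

t = 4/3

Choose coordinates N = (0, 0), H = (1, 0), W = (0, 1).
1. Z is the centroid of triangle HNW ⇒ Z = (1/3, 1/3)
2. T lies on line HN with HT:TN = -5:3 ⇒ T = (-3/2, 0)
3. Y is the midpoint of WT ⇒ Y = (-3/4, 1/2)
4. B is the midpoint of HY ⇒ B = (1/8, 1/4)
5. A is the centroid of triangle BWY ⇒ A = (-5/24, 7/12)
through B parallel to NH: direction (1, 0); meets AZ at P = (37/72, 1/4)
P = A + t·(Z−A) with t = 4/3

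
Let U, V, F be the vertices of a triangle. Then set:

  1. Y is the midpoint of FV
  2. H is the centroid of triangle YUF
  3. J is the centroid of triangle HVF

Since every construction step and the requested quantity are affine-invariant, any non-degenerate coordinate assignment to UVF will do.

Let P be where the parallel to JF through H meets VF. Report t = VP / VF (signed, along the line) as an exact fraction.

t = 2

Work in coordinates with U = (0, 0), V = (1, 0), F = (0, 1).
1. Y is the midpoint of FV ⇒ Y = (1/2, 1/2)
2. H is the centroid of triangle YUF ⇒ H = (1/6, 1/2)
3. J is the centroid of triangle HVF ⇒ J = (7/18, 1/2)
through H parallel to JF: direction (-7/18, 1/2); meets VF at P = (-1, 2)
P = V + t·(F−V) with t = 2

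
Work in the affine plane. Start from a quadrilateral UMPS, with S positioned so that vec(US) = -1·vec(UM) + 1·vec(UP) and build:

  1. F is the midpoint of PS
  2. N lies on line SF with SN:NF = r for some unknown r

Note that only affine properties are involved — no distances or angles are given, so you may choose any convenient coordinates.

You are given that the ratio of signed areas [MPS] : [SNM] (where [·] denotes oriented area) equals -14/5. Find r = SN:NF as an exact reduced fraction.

Assign U = (0, 0), M = (1, 0), P = (0, 1), S = (-1, 1) — the answer is frame-independent, so this choice is without loss of generality.
1. F is the midpoint of PS ⇒ F = (-1/2, 1)
2. With SN:NF = r, write λ = r/(r+1) so N = S + λ·(F−S); N is affine-linear in λ
Every point depending on N is an affine combination of N and λ-independent points, so each such coordinate is linear in λ; the λ² term in each signed area is a multiple of (F−S)×(F−S) = 0, so 2·[MPS] and 2·[SNM] are each linear in λ. Evaluating at λ=0 and λ=1:
  2·[MPS] = 1,   2·[SNM] = -1/2·λ
So [MPS]:[SNM] = (1) / (-1/2·λ). Setting this equal to -14/5:
  1 = -14/5·(-1/2·λ)  ⇒  λ = 5/7
Then r = λ/(1−λ) = (5/7)/(2/7) = 5/2. Check: with r = 5/2, N = (-9/14, 1) and [MPS]:[SNM] = -14/5 as required.

r = 5/2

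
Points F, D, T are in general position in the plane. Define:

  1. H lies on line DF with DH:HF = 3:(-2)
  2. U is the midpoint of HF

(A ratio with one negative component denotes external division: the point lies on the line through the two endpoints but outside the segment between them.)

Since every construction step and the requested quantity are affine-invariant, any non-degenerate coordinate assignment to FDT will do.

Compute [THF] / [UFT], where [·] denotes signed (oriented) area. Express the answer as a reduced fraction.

Work in coordinates with F = (0, 0), D = (1, 0), T = (0, 1).
1. H lies on line DF with DH:HF = 3:(-2) ⇒ H = (-2, 0)
2. U is the midpoint of HF ⇒ U = (-1, 0)
2·[THF] = 2, 2·[UFT] = 1
[THF]:[UFT] = 2:1 = 2

[THF]:[UFT] = 2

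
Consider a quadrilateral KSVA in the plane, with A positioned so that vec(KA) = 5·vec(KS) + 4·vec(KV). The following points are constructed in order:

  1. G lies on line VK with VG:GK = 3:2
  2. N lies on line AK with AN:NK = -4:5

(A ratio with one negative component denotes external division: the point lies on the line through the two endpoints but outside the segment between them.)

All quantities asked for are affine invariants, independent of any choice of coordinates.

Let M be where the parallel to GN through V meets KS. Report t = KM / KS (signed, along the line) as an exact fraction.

t = -125/98

Set K = (0, 0), S = (1, 0), V = (0, 1), A = (5, 4); any affine frame gives the same invariant.
1. G lies on line VK with VG:GK = 3:2 ⇒ G = (0, 2/5)
2. N lies on line AK with AN:NK = -4:5 ⇒ N = (25, 20)
through V parallel to GN: direction (25, 98/5); meets KS at M = (-125/98, 0)
M = K + t·(S−K) with t = -125/98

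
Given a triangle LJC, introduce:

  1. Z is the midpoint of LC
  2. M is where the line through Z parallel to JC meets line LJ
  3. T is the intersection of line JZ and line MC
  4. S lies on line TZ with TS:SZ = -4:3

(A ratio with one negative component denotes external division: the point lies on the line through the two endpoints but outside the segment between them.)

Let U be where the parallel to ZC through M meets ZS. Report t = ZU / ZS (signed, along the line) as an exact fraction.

Work in coordinates with L = (0, 0), J = (1, 0), C = (0, 1).
1. Z is the midpoint of LC ⇒ Z = (0, 1/2)
2. M is where the line through Z parallel to JC meets line LJ ⇒ M = (1/2, 0)
3. T is the intersection of line JZ and line MC ⇒ T = (1/3, 1/3)
4. S lies on line TZ with TS:SZ = -4:3 ⇒ S = (-1, 1)
through M parallel to ZC: direction (0, 1/2); meets ZS at U = (1/2, 1/4)
U = Z + t·(S−Z) with t = -1/2

t = -1/2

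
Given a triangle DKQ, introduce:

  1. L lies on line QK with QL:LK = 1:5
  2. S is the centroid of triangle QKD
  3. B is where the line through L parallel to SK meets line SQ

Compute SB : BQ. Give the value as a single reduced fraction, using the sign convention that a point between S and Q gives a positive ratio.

SB:BQ = 5

Work in coordinates with D = (0, 0), K = (1, 0), Q = (0, 1).
1. L lies on line QK with QL:LK = 1:5 ⇒ L = (1/6, 5/6)
2. S is the centroid of triangle QKD ⇒ S = (1/3, 1/3)
3. B is where the line through L parallel to SK meets line SQ ⇒ B = (1/18, 8/9)
B = S + t·(Q−S) with t = 5/6, so SB:BQ = t:(1−t) = 5/6:1/6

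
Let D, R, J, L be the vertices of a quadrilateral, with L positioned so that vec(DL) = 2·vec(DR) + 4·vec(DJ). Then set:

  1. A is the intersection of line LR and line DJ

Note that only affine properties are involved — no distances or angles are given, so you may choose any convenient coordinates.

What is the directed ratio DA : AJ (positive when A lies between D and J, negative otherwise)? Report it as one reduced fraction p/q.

Work in coordinates with D = (0, 0), R = (1, 0), J = (0, 1), L = (2, 4).
1. A is the intersection of line LR and line DJ ⇒ A = (0, -4)
A = D + t·(J−D) with t = -4, so DA:AJ = t:(1−t) = -4:5

DA:AJ = -4/5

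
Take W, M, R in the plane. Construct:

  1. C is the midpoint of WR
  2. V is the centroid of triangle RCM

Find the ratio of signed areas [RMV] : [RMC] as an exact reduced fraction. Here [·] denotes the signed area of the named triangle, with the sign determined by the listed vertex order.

[RMV]:[RMC] = 1/3

Assign W = (0, 0), M = (1, 0), R = (0, 1) — the answer is frame-independent, so this choice is without loss of generality.
1. C is the midpoint of WR ⇒ C = (0, 1/2)
2. V is the centroid of triangle RCM ⇒ V = (1/3, 1/2)
2·[RMV] = -1/6, 2·[RMC] = -1/2
[RMV]:[RMC] = -1/6:-1/2 = 1/3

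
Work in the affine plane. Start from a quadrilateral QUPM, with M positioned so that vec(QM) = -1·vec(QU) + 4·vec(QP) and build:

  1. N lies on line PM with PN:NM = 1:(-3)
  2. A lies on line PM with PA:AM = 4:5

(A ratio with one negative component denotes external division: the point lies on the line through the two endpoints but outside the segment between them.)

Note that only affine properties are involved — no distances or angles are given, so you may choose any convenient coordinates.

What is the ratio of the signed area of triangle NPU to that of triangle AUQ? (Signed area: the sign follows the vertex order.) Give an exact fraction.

[NPU]:[AUQ] = 3/7

Work in coordinates with Q = (0, 0), U = (1, 0), P = (0, 1), M = (-1, 4).
1. N lies on line PM with PN:NM = 1:(-3) ⇒ N = (1/2, -1/2)
2. A lies on line PM with PA:AM = 4:5 ⇒ A = (-4/9, 7/3)
2·[NPU] = -1, 2·[AUQ] = -7/3
[NPU]:[AUQ] = -1:-7/3 = 3/7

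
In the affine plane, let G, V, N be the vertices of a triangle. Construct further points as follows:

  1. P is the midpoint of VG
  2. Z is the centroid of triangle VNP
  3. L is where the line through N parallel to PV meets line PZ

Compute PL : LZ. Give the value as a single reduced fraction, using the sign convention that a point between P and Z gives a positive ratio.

Assign G = (0, 0), V = (1, 0), N = (0, 1) — the answer is frame-independent, so this choice is without loss of generality.
1. P is the midpoint of VG ⇒ P = (1/2, 0)
2. Z is the centroid of triangle VNP ⇒ Z = (1/2, 1/3)
3. L is where the line through N parallel to PV meets line PZ ⇒ L = (1/2, 1)
L = P + t·(Z−P) with t = 3, so PL:LZ = t:(1−t) = 3:-2

PL:LZ = -3/2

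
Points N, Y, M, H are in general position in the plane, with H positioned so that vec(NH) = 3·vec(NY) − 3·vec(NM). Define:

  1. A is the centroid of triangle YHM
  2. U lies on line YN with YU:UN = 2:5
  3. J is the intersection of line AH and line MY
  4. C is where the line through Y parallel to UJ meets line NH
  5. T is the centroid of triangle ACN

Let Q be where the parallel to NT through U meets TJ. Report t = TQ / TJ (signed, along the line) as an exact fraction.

t = 145/231

Work in coordinates with N = (0, 0), Y = (1, 0), M = (0, 1), H = (3, -3).
1. A is the centroid of triangle YHM ⇒ A = (4/3, -2/3)
2. U lies on line YN with YU:UN = 2:5 ⇒ U = (5/7, 0)
3. J is the intersection of line AH and line MY ⇒ J = (1/2, 1/2)
4. C is where the line through Y parallel to UJ meets line NH ⇒ C = (7/4, -7/4)
5. T is the centroid of triangle ACN ⇒ T = (37/36, -29/36)
through U parallel to NT: direction (37/36, -29/36); meets TJ at Q = (1448/2079, 29/2079)
Q = T + t·(J−T) with t = 145/231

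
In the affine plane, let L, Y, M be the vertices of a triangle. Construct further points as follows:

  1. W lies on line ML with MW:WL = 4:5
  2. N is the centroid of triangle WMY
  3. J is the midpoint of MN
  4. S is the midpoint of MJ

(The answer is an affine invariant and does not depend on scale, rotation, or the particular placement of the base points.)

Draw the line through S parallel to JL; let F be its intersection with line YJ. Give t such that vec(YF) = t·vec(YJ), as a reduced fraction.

t = 91/82

Choose coordinates L = (0, 0), Y = (1, 0), M = (0, 1).
1. W lies on line ML with MW:WL = 4:5 ⇒ W = (0, 5/9)
2. N is the centroid of triangle WMY ⇒ N = (1/3, 14/27)
3. J is the midpoint of MN ⇒ J = (1/6, 41/54)
4. S is the midpoint of MJ ⇒ S = (1/12, 95/108)
through S parallel to JL: direction (-1/6, -41/54); meets YJ at F = (37/492, 91/108)
F = Y + t·(J−Y) with t = 91/82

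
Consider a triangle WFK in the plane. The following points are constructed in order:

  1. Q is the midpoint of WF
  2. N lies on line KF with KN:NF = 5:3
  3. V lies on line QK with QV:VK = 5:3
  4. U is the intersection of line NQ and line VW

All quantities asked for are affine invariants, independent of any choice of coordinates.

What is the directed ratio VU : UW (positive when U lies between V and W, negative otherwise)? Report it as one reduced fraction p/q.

VU:UW = -25/24

Work in coordinates with W = (0, 0), F = (1, 0), K = (0, 1).
1. Q is the midpoint of WF ⇒ Q = (1/2, 0)
2. N lies on line KF with KN:NF = 5:3 ⇒ N = (5/8, 3/8)
3. V lies on line QK with QV:VK = 5:3 ⇒ V = (3/16, 5/8)
4. U is the intersection of line NQ and line VW ⇒ U = (-9/2, -15)
U = V + t·(W−V) with t = 25, so VU:UW = t:(1−t) = 25:-24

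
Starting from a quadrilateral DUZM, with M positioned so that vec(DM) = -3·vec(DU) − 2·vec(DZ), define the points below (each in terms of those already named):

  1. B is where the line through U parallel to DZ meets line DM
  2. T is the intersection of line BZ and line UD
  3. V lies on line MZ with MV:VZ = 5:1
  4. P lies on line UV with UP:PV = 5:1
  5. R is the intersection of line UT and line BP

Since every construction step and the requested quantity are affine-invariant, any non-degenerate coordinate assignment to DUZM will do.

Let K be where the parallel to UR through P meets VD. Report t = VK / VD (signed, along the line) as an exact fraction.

t = 1/6

Work in coordinates with D = (0, 0), U = (1, 0), Z = (0, 1), M = (-3, -2).
1. B is where the line through U parallel to DZ meets line DM ⇒ B = (1, 2/3)
2. T is the intersection of line BZ and line UD ⇒ T = (3, 0)
3. V lies on line MZ with MV:VZ = 5:1 ⇒ V = (-1/2, 1/2)
4. P lies on line UV with UP:PV = 5:1 ⇒ P = (-1/4, 5/12)
5. R is the intersection of line UT and line BP ⇒ R = (-7/3, 0)
through P parallel to UR: direction (-10/3, 0); meets VD at K = (-5/12, 5/12)
K = V + t·(D−V) with t = 1/6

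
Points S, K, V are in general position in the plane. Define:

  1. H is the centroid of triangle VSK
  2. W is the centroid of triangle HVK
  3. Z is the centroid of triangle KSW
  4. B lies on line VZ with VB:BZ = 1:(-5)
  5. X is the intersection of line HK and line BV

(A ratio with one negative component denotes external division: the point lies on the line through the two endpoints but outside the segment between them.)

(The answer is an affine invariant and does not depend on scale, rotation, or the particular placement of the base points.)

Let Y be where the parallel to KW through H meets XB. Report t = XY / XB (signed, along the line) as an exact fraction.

Set S = (0, 0), K = (1, 0), V = (0, 1); any affine frame gives the same invariant.
1. H is the centroid of triangle VSK ⇒ H = (1/3, 1/3)
2. W is the centroid of triangle HVK ⇒ W = (4/9, 4/9)
3. Z is the centroid of triangle KSW ⇒ Z = (13/27, 4/27)
4. B lies on line VZ with VB:BZ = 1:(-5) ⇒ B = (-13/108, 131/108)
5. X is the intersection of line HK and line BV ⇒ X = (13/33, 10/33)
through H parallel to KW: direction (-5/9, 4/9); meets XB at Y = (26/63, 17/63)
Y = X + t·(B−X) with t = -12/329

t = -12/329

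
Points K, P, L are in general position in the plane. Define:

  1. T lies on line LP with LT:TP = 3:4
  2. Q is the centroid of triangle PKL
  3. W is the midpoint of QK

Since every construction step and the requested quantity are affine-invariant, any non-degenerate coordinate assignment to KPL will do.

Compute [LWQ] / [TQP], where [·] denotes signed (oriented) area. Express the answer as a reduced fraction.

Assign K = (0, 0), P = (1, 0), L = (0, 1) — the answer is frame-independent, so this choice is without loss of generality.
1. T lies on line LP with LT:TP = 3:4 ⇒ T = (3/7, 4/7)
2. Q is the centroid of triangle PKL ⇒ Q = (1/3, 1/3)
3. W is the midpoint of QK ⇒ W = (1/6, 1/6)
2·[LWQ] = 1/6, 2·[TQP] = 4/21
[LWQ]:[TQP] = 1/6:4/21 = 7/8

[LWQ]:[TQP] = 7/8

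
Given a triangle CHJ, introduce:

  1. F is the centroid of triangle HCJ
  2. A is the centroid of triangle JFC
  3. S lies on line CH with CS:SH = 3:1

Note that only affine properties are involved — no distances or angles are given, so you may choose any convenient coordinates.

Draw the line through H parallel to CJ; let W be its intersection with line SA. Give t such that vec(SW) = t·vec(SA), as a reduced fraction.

Choose coordinates C = (0, 0), H = (1, 0), J = (0, 1).
1. F is the centroid of triangle HCJ ⇒ F = (1/3, 1/3)
2. A is the centroid of triangle JFC ⇒ A = (1/9, 4/9)
3. S lies on line CH with CS:SH = 3:1 ⇒ S = (3/4, 0)
through H parallel to CJ: direction (0, 1); meets SA at W = (1, -4/23)
W = S + t·(A−S) with t = -9/23

t = -9/23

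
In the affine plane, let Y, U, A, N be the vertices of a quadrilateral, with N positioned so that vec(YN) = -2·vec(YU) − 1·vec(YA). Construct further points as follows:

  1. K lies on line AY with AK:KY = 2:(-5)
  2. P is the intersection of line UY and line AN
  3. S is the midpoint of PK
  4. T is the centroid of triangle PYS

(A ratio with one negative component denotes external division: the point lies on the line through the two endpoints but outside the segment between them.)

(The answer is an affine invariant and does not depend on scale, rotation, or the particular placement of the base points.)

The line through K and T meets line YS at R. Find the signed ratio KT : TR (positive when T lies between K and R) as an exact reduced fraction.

KT:TR = -4

Assign Y = (0, 0), U = (1, 0), A = (0, 1), N = (-2, -1) — the answer is frame-independent, so this choice is without loss of generality.
1. K lies on line AY with AK:KY = 2:(-5) ⇒ K = (0, 5/3)
2. P is the intersection of line UY and line AN ⇒ P = (-1, 0)
3. S is the midpoint of PK ⇒ S = (-1/2, 5/6)
4. T is the centroid of triangle PYS ⇒ T = (-1/2, 5/18)
line KT meets YS at R = (-3/8, 5/8)
T = K + t·(R−K) with t = 4/3, so KT:TR = 4/3:-1/3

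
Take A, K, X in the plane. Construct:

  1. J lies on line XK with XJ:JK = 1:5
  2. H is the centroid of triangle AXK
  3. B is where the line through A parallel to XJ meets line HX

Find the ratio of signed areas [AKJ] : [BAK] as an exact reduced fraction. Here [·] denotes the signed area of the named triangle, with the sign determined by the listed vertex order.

[AKJ]:[BAK] = -5/6

Assign A = (0, 0), K = (1, 0), X = (0, 1) — the answer is frame-independent, so this choice is without loss of generality.
1. J lies on line XK with XJ:JK = 1:5 ⇒ J = (1/6, 5/6)
2. H is the centroid of triangle AXK ⇒ H = (1/3, 1/3)
3. B is where the line through A parallel to XJ meets line HX ⇒ B = (1, -1)
2·[AKJ] = 5/6, 2·[BAK] = -1
[AKJ]:[BAK] = 5/6:-1 = -5/6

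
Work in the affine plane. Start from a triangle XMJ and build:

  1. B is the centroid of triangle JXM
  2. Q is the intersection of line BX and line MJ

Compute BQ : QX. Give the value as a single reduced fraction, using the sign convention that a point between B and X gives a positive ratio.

BQ:QX = -1/3

Set X = (0, 0), M = (1, 0), J = (0, 1); any affine frame gives the same invariant.
1. B is the centroid of triangle JXM ⇒ B = (1/3, 1/3)
2. Q is the intersection of line BX and line MJ ⇒ Q = (1/2, 1/2)
Q = B + t·(X−B) with t = -1/2, so BQ:QX = t:(1−t) = -1/2:3/2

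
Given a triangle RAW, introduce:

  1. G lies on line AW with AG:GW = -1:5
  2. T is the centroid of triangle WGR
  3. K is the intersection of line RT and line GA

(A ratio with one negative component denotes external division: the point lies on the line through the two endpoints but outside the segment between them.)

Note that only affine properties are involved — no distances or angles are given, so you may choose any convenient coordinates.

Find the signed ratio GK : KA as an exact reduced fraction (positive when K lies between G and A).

Choose coordinates R = (0, 0), A = (1, 0), W = (0, 1).
1. G lies on line AW with AG:GW = -1:5 ⇒ G = (5/4, -1/4)
2. T is the centroid of triangle WGR ⇒ T = (5/12, 1/4)
3. K is the intersection of line RT and line GA ⇒ K = (5/8, 3/8)
K = G + t·(A−G) with t = 5/2, so GK:KA = t:(1−t) = 5/2:-3/2

GK:KA = -5/3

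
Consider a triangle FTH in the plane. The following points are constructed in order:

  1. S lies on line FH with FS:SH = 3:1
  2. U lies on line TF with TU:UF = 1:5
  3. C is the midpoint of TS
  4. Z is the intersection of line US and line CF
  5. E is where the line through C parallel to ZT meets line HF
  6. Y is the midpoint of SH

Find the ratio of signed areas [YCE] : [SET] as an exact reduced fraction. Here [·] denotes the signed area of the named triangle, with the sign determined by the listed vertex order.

[YCE]:[SET] = -3/2

Assign F = (0, 0), T = (1, 0), H = (0, 1) — the answer is frame-independent, so this choice is without loss of generality.
1. S lies on line FH with FS:SH = 3:1 ⇒ S = (0, 3/4)
2. U lies on line TF with TU:UF = 1:5 ⇒ U = (5/6, 0)
3. C is the midpoint of TS ⇒ C = (1/2, 3/8)
4. Z is the intersection of line US and line CF ⇒ Z = (5/11, 15/44)
5. E is where the line through C parallel to ZT meets line HF ⇒ E = (0, 11/16)
6. Y is the midpoint of SH ⇒ Y = (0, 7/8)
2·[YCE] = -3/32, 2·[SET] = 1/16
[YCE]:[SET] = -3/32:1/16 = -3/2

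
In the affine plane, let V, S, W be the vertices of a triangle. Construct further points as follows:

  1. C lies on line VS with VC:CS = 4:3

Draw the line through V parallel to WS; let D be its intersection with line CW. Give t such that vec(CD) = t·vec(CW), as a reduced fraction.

t = -4/3

Work in coordinates with V = (0, 0), S = (1, 0), W = (0, 1).
1. C lies on line VS with VC:CS = 4:3 ⇒ C = (4/7, 0)
through V parallel to WS: direction (1, -1); meets CW at D = (4/3, -4/3)
D = C + t·(W−C) with t = -4/3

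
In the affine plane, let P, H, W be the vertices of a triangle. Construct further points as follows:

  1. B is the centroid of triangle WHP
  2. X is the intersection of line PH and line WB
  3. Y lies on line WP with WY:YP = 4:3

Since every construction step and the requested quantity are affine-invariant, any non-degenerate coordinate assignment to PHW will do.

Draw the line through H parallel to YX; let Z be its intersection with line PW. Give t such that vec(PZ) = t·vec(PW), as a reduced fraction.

t = 6/7

Set P = (0, 0), H = (1, 0), W = (0, 1); any affine frame gives the same invariant.
1. B is the centroid of triangle WHP ⇒ B = (1/3, 1/3)
2. X is the intersection of line PH and line WB ⇒ X = (1/2, 0)
3. Y lies on line WP with WY:YP = 4:3 ⇒ Y = (0, 3/7)
through H parallel to YX: direction (1/2, -3/7); meets PW at Z = (0, 6/7)
Z = P + t·(W−P) with t = 6/7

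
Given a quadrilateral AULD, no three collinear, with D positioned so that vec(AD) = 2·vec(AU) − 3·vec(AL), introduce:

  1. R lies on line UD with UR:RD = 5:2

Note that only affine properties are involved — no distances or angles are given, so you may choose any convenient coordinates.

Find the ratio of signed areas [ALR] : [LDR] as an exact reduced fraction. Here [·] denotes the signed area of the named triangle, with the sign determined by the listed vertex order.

[ALR]:[LDR] = -3

Work in coordinates with A = (0, 0), U = (1, 0), L = (0, 1), D = (2, -3).
1. R lies on line UD with UR:RD = 5:2 ⇒ R = (12/7, -15/7)
2·[ALR] = -12/7, 2·[LDR] = 4/7
[ALR]:[LDR] = -12/7:4/7 = -3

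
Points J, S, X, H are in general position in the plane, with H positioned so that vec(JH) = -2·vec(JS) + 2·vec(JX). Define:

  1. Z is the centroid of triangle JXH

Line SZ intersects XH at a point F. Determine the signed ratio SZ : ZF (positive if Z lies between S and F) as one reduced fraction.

SZ:ZF = 1/2

Assign J = (0, 0), S = (1, 0), X = (0, 1), H = (-2, 2) — the answer is frame-independent, so this choice is without loss of generality.
1. Z is the centroid of triangle JXH ⇒ Z = (-2/3, 1)
line SZ meets XH at F = (-4, 3)
Z = S + t·(F−S) with t = 1/3, so SZ:ZF = 1/3:2/3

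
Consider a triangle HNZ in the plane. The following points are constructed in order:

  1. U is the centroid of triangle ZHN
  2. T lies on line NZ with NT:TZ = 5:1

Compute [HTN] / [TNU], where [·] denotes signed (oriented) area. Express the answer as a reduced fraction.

Set H = (0, 0), N = (1, 0), Z = (0, 1); any affine frame gives the same invariant.
1. U is the centroid of triangle ZHN ⇒ U = (1/3, 1/3)
2. T lies on line NZ with NT:TZ = 5:1 ⇒ T = (1/6, 5/6)
2·[HTN] = -5/6, 2·[TNU] = -5/18
[HTN]:[TNU] = -5/6:-5/18 = 3

[HTN]:[TNU] = 3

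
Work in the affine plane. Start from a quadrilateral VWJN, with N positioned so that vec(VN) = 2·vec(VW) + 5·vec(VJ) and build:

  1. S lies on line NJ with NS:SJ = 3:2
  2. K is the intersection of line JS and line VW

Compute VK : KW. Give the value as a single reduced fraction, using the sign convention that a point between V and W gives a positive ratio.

Assign V = (0, 0), W = (1, 0), J = (0, 1), N = (2, 5) — the answer is frame-independent, so this choice is without loss of generality.
1. S lies on line NJ with NS:SJ = 3:2 ⇒ S = (4/5, 13/5)
2. K is the intersection of line JS and line VW ⇒ K = (-1/2, 0)
K = V + t·(W−V) with t = -1/2, so VK:KW = t:(1−t) = -1/2:3/2

VK:KW = -1/3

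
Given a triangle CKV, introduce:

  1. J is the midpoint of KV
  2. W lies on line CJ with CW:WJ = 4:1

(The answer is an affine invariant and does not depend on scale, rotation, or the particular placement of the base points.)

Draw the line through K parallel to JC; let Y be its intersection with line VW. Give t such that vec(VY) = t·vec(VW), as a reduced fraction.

Work in coordinates with C = (0, 0), K = (1, 0), V = (0, 1).
1. J is the midpoint of KV ⇒ J = (1/2, 1/2)
2. W lies on line CJ with CW:WJ = 4:1 ⇒ W = (2/5, 2/5)
through K parallel to JC: direction (-1/2, -1/2); meets VW at Y = (4/5, -1/5)
Y = V + t·(W−V) with t = 2

t = 2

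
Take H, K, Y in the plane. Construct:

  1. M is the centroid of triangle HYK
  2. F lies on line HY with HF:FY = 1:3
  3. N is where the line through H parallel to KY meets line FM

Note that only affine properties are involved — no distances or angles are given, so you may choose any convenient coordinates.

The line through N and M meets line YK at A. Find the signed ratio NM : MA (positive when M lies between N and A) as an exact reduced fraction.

Work in coordinates with H = (0, 0), K = (1, 0), Y = (0, 1).
1. M is the centroid of triangle HYK ⇒ M = (1/3, 1/3)
2. F lies on line HY with HF:FY = 1:3 ⇒ F = (0, 1/4)
3. N is where the line through H parallel to KY meets line FM ⇒ N = (-1/5, 1/5)
line NM meets YK at A = (3/5, 2/5)
M = N + t·(A−N) with t = 2/3, so NM:MA = 2/3:1/3

NM:MA = 2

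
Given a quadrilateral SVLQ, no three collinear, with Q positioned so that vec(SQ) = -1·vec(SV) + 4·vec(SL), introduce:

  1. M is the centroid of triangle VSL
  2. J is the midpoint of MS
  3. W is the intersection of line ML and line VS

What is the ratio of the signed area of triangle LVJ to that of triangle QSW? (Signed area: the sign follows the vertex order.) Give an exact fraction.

Assign S = (0, 0), V = (1, 0), L = (0, 1), Q = (-1, 4) — the answer is frame-independent, so this choice is without loss of generality.
1. M is the centroid of triangle VSL ⇒ M = (1/3, 1/3)
2. J is the midpoint of MS ⇒ J = (1/6, 1/6)
3. W is the intersection of line ML and line VS ⇒ W = (1/2, 0)
2·[LVJ] = -2/3, 2·[QSW] = 2
[LVJ]:[QSW] = -2/3:2 = -1/3

[LVJ]:[QSW] = -1/3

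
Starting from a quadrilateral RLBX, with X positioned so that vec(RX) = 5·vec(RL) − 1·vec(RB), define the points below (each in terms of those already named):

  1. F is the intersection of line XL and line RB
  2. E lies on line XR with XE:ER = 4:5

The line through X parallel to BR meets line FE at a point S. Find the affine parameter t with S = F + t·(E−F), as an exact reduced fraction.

Choose coordinates R = (0, 0), L = (1, 0), B = (0, 1), X = (5, -1).
1. F is the intersection of line XL and line RB ⇒ F = (0, 1/4)
2. E lies on line XR with XE:ER = 4:5 ⇒ E = (25/9, -5/9)
through X parallel to BR: direction (0, -1); meets FE at S = (5, -6/5)
S = F + t·(E−F) with t = 9/5

t = 9/5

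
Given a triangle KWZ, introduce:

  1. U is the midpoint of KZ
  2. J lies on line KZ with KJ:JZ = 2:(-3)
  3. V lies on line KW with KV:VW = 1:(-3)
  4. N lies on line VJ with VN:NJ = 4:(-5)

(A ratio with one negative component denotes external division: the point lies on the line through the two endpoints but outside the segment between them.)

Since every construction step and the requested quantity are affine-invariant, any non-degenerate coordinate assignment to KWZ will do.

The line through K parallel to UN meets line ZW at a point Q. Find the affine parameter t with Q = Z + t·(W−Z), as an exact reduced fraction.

Set K = (0, 0), W = (1, 0), Z = (0, 1); any affine frame gives the same invariant.
1. U is the midpoint of KZ ⇒ U = (0, 1/2)
2. J lies on line KZ with KJ:JZ = 2:(-3) ⇒ J = (0, -2)
3. V lies on line KW with KV:VW = 1:(-3) ⇒ V = (-1/2, 0)
4. N lies on line VJ with VN:NJ = 4:(-5) ⇒ N = (-5/2, 8)
through K parallel to UN: direction (-5/2, 15/2); meets ZW at Q = (-1/2, 3/2)
Q = Z + t·(W−Z) with t = -1/2

t = -1/2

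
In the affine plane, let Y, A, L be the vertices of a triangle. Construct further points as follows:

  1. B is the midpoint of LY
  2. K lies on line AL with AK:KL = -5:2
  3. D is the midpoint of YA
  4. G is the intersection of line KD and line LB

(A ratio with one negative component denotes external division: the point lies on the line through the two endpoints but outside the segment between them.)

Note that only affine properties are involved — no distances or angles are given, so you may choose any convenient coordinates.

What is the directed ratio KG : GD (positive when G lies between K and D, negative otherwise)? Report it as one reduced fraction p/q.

KG:GD = 4/3

Work in coordinates with Y = (0, 0), A = (1, 0), L = (0, 1).
1. B is the midpoint of LY ⇒ B = (0, 1/2)
2. K lies on line AL with AK:KL = -5:2 ⇒ K = (-2/3, 5/3)
3. D is the midpoint of YA ⇒ D = (1/2, 0)
4. G is the intersection of line KD and line LB ⇒ G = (0, 5/7)
G = K + t·(D−K) with t = 4/7, so KG:GD = t:(1−t) = 4/7:3/7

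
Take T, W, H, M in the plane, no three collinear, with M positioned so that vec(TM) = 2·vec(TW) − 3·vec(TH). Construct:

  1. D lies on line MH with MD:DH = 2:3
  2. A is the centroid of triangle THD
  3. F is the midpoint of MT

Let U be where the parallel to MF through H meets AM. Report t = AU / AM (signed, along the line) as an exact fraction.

Assign T = (0, 0), W = (1, 0), H = (0, 1), M = (2, -3) — the answer is frame-independent, so this choice is without loss of generality.
1. D lies on line MH with MD:DH = 2:3 ⇒ D = (6/5, -7/5)
2. A is the centroid of triangle THD ⇒ A = (2/5, -2/15)
3. F is the midpoint of MT ⇒ F = (1, -3/2)
through H parallel to MF: direction (-1, 3/2); meets AM at U = (-10/7, 22/7)
U = A + t·(M−A) with t = -8/7

t = -8/7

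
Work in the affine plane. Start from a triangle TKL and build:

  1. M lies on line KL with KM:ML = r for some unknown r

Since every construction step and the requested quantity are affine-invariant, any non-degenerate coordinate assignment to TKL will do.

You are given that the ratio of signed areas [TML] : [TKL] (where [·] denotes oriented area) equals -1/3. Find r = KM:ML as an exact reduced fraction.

Work in coordinates with T = (0, 0), K = (1, 0), L = (0, 1).
1. With KM:ML = r, write λ = r/(r+1) so M = K + λ·(L−K); M is affine-linear in λ
Every point depending on M is an affine combination of M and λ-independent points, so each such coordinate is linear in λ; the λ² term in each signed area is a multiple of (L−K)×(L−K) = 0, so 2·[TML] and 2·[TKL] are each linear in λ. Evaluating at λ=0 and λ=1:
  2·[TML] = −λ + 1,   2·[TKL] = 1
So [TML]:[TKL] = (−λ + 1) / (1). Setting this equal to -1/3:
  −λ + 1 = -1/3·(1)  ⇒  λ = 4/3
Then r = λ/(1−λ) = (4/3)/(-1/3) = -4. Check: with r = -4, M = (-1/3, 4/3) and [TML]:[TKL] = -1/3 as required.

r = -4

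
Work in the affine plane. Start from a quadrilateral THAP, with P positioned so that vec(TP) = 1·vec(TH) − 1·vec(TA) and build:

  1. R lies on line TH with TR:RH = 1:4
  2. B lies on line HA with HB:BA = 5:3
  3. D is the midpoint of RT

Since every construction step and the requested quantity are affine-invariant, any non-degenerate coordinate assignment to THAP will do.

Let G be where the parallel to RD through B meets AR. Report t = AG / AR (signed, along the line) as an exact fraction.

Choose coordinates T = (0, 0), H = (1, 0), A = (0, 1), P = (1, -1).
1. R lies on line TH with TR:RH = 1:4 ⇒ R = (1/5, 0)
2. B lies on line HA with HB:BA = 5:3 ⇒ B = (3/8, 5/8)
3. D is the midpoint of RT ⇒ D = (1/10, 0)
through B parallel to RD: direction (-1/10, 0); meets AR at G = (3/40, 5/8)
G = A + t·(R−A) with t = 3/8

t = 3/8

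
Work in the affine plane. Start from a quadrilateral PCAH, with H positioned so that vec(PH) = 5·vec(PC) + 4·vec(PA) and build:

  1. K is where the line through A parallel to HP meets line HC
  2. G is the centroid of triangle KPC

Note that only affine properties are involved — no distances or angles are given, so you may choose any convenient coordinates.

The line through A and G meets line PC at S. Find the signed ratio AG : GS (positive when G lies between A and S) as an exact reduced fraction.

AG:GS = -2/3

Work in coordinates with P = (0, 0), C = (1, 0), A = (0, 1), H = (5, 4).
1. K is where the line through A parallel to HP meets line HC ⇒ K = (10, 9)
2. G is the centroid of triangle KPC ⇒ G = (11/3, 3)
line AG meets PC at S = (-11/6, 0)
G = A + t·(S−A) with t = -2, so AG:GS = -2:3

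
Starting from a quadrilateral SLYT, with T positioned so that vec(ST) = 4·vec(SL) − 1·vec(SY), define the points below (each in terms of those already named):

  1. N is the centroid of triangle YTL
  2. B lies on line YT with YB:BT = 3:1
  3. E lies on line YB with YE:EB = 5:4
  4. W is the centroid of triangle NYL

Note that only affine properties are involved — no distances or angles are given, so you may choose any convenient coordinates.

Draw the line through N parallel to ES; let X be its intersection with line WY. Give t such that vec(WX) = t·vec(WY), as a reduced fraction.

t = -37/68

Assign S = (0, 0), L = (1, 0), Y = (0, 1), T = (4, -1) — the answer is frame-independent, so this choice is without loss of generality.
1. N is the centroid of triangle YTL ⇒ N = (5/3, 0)
2. B lies on line YT with YB:BT = 3:1 ⇒ B = (3, -1/2)
3. E lies on line YB with YE:EB = 5:4 ⇒ E = (5/3, 1/6)
4. W is the centroid of triangle NYL ⇒ W = (8/9, 1/3)
through N parallel to ES: direction (-5/3, -1/6); meets WY at X = (70/51, -1/34)
X = W + t·(Y−W) with t = -37/68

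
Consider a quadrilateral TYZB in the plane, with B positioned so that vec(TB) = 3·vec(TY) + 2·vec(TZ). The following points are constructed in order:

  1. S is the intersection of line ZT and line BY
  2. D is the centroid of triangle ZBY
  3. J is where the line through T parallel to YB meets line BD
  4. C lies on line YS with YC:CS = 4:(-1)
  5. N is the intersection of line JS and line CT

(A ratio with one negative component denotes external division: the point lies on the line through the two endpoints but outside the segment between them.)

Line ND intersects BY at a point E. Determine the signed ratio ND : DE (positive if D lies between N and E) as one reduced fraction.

Set T = (0, 0), Y = (1, 0), Z = (0, 1), B = (3, 2); any affine frame gives the same invariant.
1. S is the intersection of line ZT and line BY ⇒ S = (0, -1)
2. D is the centroid of triangle ZBY ⇒ D = (4/3, 1)
3. J is where the line through T parallel to YB meets line BD ⇒ J = (1/2, 1/2)
4. C lies on line YS with YC:CS = 4:(-1) ⇒ C = (-1/3, -4/3)
5. N is the intersection of line JS and line CT ⇒ N = (-1, -4)
line ND meets BY at E = (3/4, -1/4)
D = N + t·(E−N) with t = 4/3, so ND:DE = 4/3:-1/3

ND:DE = -4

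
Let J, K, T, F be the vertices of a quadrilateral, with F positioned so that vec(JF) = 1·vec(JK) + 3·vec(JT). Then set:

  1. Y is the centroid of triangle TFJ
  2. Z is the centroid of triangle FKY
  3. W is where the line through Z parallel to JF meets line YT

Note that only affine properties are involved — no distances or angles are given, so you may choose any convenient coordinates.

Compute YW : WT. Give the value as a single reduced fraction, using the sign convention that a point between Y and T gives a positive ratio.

YW:WT = -11/17

Set J = (0, 0), K = (1, 0), T = (0, 1), F = (1, 3); any affine frame gives the same invariant.
1. Y is the centroid of triangle TFJ ⇒ Y = (1/3, 4/3)
2. Z is the centroid of triangle FKY ⇒ Z = (7/9, 13/9)
3. W is where the line through Z parallel to JF meets line YT ⇒ W = (17/18, 35/18)
W = Y + t·(T−Y) with t = -11/6, so YW:WT = t:(1−t) = -11/6:17/6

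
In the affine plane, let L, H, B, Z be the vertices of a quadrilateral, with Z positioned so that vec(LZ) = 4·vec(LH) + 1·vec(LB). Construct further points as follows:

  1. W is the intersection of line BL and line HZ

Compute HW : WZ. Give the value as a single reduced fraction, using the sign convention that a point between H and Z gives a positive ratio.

HW:WZ = -1/4

Set L = (0, 0), H = (1, 0), B = (0, 1), Z = (4, 1); any affine frame gives the same invariant.
1. W is the intersection of line BL and line HZ ⇒ W = (0, -1/3)
W = H + t·(Z−H) with t = -1/3, so HW:WZ = t:(1−t) = -1/3:4/3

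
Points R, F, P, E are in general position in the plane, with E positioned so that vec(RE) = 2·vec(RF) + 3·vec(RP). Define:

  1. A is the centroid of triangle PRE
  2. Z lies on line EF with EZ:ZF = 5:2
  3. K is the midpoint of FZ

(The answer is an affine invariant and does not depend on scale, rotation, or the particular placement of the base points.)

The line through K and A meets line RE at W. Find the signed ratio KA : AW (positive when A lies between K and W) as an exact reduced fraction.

KA:AW = -34/7

Set R = (0, 0), F = (1, 0), P = (0, 1), E = (2, 3); any affine frame gives the same invariant.
1. A is the centroid of triangle PRE ⇒ A = (2/3, 4/3)
2. Z lies on line EF with EZ:ZF = 5:2 ⇒ Z = (9/7, 6/7)
3. K is the midpoint of FZ ⇒ K = (8/7, 3/7)
line KA meets RE at W = (13/17, 39/34)
A = K + t·(W−K) with t = 34/27, so KA:AW = 34/27:-7/27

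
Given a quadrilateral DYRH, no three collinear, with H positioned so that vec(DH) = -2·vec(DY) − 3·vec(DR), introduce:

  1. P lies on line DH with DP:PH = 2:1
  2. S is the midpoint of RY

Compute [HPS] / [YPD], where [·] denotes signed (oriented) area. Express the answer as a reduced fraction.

[HPS]:[YPD] = 1/12

Choose coordinates D = (0, 0), Y = (1, 0), R = (0, 1), H = (-2, -3).
1. P lies on line DH with DP:PH = 2:1 ⇒ P = (-4/3, -2)
2. S is the midpoint of RY ⇒ S = (1/2, 1/2)
2·[HPS] = -1/6, 2·[YPD] = -2
[HPS]:[YPD] = -1/6:-2 = 1/12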